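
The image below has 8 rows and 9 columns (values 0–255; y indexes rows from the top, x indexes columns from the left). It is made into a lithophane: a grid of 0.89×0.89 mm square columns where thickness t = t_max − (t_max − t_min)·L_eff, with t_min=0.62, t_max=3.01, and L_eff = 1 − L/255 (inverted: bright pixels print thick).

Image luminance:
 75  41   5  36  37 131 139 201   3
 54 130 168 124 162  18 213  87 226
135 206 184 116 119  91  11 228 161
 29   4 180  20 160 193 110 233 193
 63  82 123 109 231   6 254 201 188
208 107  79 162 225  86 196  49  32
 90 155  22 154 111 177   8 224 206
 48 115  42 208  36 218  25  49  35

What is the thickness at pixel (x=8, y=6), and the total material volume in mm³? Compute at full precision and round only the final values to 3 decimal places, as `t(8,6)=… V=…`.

t(8,6)=2.551 V=98.812

span = t_max - t_min = 3.01 - 0.62 = 2.390
L(8,6) = 206, L_eff = 1 - 206/255 = 0.192157 (inverted)
t(8,6) = 3.01 - 2.390·0.192157 = 2.551
Σt over all 8·9 pixels = 1060351/8500 ≈ 124.7471765
V = pitch²·Σt = 0.89²·1060351/8500 = 98.812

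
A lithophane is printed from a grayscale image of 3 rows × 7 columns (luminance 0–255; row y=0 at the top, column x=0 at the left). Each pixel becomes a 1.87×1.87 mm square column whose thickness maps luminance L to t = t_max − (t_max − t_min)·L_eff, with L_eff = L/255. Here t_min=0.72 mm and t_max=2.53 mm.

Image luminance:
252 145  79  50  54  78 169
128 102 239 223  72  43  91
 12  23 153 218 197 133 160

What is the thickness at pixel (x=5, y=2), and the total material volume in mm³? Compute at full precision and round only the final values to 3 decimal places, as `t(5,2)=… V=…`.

span = t_max - t_min = 2.53 - 0.72 = 1.810
L(5,2) = 133, L_eff = 133/255 = 0.521569
t(5,2) = 2.53 - 1.810·0.521569 = 1.586
Σt over all 3·7 pixels = 440207/12750 ≈ 34.5260392
V = pitch²·Σt = 1.87²·440207/12750 = 120.734

t(5,2)=1.586 V=120.734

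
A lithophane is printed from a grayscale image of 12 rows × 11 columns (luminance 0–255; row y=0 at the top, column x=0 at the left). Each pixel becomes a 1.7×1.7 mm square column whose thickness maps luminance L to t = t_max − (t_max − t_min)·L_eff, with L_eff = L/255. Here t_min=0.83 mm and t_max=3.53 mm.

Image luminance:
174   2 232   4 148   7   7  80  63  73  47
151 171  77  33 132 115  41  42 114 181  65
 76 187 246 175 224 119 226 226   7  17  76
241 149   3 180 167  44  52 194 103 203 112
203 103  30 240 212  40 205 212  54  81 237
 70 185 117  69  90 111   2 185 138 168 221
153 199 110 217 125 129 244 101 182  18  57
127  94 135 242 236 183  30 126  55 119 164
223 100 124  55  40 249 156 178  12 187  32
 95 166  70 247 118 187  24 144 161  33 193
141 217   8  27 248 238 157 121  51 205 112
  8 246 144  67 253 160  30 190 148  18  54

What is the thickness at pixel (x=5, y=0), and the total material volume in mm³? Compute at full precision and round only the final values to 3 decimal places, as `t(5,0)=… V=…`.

t(5,0)=3.456 V=837.379

span = t_max - t_min = 3.53 - 0.83 = 2.700
L(5,0) = 7, L_eff = 7/255 = 0.027451
t(5,0) = 3.53 - 2.700·0.027451 = 3.456
Σt over all 12·11 pixels = 123144/425 ≈ 289.7505882
V = pitch²·Σt = 1.7²·123144/425 = 837.379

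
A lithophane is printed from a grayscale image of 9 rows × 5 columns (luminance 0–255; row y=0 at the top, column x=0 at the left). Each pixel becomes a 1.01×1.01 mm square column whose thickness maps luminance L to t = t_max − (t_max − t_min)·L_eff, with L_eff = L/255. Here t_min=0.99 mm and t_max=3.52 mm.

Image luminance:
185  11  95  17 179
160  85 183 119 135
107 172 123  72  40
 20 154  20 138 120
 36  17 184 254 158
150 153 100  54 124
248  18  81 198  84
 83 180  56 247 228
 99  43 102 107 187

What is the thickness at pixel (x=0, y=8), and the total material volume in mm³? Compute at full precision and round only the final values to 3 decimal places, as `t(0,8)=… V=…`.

t(0,8)=2.538 V=107.679

span = t_max - t_min = 3.52 - 0.99 = 2.530
L(0,8) = 99, L_eff = 99/255 = 0.388235
t(0,8) = 3.52 - 2.530·0.388235 = 2.538
Σt over all 9·5 pixels = 1345861/12750 ≈ 105.5577255
V = pitch²·Σt = 1.01²·1345861/12750 = 107.679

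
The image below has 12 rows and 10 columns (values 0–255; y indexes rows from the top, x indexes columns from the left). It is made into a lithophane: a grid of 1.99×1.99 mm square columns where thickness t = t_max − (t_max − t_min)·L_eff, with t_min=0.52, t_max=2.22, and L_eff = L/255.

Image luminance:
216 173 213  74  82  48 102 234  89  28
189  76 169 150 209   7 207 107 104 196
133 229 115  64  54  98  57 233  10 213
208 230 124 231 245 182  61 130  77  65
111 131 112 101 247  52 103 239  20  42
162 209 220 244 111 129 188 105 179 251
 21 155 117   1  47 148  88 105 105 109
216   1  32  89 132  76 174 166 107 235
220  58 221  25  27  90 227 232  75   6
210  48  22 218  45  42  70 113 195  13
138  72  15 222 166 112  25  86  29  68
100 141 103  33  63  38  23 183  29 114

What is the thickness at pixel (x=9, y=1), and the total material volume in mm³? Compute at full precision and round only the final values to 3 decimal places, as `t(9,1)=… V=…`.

t(9,1)=0.913 V=674.035

span = t_max - t_min = 2.22 - 0.52 = 1.700
L(9,1) = 196, L_eff = 196/255 = 0.768627
t(9,1) = 2.22 - 1.700·0.768627 = 0.913
Σt over all 12·10 pixels = 25531/150 ≈ 170.2066667
V = pitch²·Σt = 1.99²·25531/150 = 674.035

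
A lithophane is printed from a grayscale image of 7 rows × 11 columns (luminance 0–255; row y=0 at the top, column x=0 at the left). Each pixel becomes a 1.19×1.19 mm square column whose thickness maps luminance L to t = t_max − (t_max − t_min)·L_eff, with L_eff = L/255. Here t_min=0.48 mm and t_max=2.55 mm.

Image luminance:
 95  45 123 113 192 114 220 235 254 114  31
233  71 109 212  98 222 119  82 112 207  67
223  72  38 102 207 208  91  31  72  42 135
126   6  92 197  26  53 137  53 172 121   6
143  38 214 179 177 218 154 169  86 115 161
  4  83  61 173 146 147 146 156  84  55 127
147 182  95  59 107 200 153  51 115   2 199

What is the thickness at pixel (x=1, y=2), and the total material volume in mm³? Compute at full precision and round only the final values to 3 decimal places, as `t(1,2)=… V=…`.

span = t_max - t_min = 2.55 - 0.48 = 2.070
L(1,2) = 72, L_eff = 72/255 = 0.282353
t(1,2) = 2.55 - 2.070·0.282353 = 1.966
Σt over all 7·11 pixels = 1018719/8500 ≈ 119.8492941
V = pitch²·Σt = 1.19²·1018719/8500 = 169.719

t(1,2)=1.966 V=169.719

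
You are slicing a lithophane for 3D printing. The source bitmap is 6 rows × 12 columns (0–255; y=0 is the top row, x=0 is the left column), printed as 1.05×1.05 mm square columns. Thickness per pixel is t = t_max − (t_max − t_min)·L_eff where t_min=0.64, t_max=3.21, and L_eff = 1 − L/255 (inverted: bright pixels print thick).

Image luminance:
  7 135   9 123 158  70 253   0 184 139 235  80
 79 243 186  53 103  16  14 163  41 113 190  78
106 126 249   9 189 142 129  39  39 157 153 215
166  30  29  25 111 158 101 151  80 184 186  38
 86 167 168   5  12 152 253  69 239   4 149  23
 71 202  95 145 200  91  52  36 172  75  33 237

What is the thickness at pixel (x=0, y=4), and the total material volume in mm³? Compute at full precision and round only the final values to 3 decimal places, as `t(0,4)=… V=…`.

span = t_max - t_min = 3.21 - 0.64 = 2.570
L(0,4) = 86, L_eff = 1 - 86/255 = 0.662745 (inverted)
t(0,4) = 3.21 - 2.570·0.662745 = 1.507
Σt over all 6·12 pixels = 54793/425 ≈ 128.9247059
V = pitch²·Σt = 1.05²·54793/425 = 142.139

t(0,4)=1.507 V=142.139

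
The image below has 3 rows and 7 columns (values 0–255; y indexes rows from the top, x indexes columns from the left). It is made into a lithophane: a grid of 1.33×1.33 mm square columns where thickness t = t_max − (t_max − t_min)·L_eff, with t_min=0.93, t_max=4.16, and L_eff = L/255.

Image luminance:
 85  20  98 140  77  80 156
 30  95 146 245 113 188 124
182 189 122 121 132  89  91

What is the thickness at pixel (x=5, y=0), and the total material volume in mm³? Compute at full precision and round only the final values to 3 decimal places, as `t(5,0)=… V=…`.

span = t_max - t_min = 4.16 - 0.93 = 3.230
L(5,0) = 80, L_eff = 80/255 = 0.313725
t(5,0) = 4.16 - 3.230·0.313725 = 3.147
Σt over all 3·7 pixels = 55.402
V = pitch²·Σt = 1.33²·55.402 = 98.001

t(5,0)=3.147 V=98.001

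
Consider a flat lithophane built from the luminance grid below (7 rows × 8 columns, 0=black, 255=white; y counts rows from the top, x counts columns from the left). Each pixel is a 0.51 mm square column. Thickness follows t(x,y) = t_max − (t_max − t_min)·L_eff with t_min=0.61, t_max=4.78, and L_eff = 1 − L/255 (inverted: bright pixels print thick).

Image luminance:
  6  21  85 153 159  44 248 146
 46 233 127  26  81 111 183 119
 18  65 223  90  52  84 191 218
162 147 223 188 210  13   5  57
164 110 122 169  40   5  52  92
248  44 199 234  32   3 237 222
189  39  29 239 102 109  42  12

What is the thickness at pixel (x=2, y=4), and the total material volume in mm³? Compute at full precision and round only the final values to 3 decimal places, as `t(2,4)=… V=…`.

span = t_max - t_min = 4.78 - 0.61 = 4.170
L(2,4) = 122, L_eff = 1 - 122/255 = 0.521569 (inverted)
t(2,4) = 4.78 - 4.170·0.521569 = 2.605
Σt over all 7·8 pixels = 297353/2125 ≈ 139.9308235
V = pitch²·Σt = 0.51²·297353/2125 = 36.396

t(2,4)=2.605 V=36.396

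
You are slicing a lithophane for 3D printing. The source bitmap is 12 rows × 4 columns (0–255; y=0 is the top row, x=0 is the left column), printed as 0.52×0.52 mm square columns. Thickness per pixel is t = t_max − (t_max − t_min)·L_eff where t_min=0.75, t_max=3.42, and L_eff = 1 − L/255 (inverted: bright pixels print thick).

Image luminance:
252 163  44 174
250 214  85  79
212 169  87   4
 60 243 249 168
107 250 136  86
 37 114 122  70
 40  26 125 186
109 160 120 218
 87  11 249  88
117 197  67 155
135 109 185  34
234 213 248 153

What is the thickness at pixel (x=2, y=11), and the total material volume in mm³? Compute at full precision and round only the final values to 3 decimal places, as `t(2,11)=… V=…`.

t(2,11)=3.347 V=28.537

span = t_max - t_min = 3.42 - 0.75 = 2.670
L(2,11) = 248, L_eff = 1 - 248/255 = 0.027451 (inverted)
t(2,11) = 3.42 - 2.670·0.027451 = 3.347
Σt over all 12·4 pixels = 897049/8500 ≈ 105.5351765
V = pitch²·Σt = 0.52²·897049/8500 = 28.537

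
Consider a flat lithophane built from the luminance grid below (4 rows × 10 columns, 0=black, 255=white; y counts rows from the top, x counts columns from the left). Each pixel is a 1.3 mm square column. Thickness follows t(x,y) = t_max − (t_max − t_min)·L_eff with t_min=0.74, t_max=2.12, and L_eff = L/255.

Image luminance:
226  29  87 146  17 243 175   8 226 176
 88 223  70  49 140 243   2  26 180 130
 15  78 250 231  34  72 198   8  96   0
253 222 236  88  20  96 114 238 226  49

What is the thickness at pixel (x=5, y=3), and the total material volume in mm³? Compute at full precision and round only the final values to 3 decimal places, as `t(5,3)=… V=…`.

span = t_max - t_min = 2.12 - 0.74 = 1.380
L(5,3) = 96, L_eff = 96/255 = 0.376471
t(5,3) = 2.12 - 1.380·0.376471 = 1.600
Σt over all 4·10 pixels = 122608/2125 ≈ 57.6978824
V = pitch²·Σt = 1.3²·122608/2125 = 97.509

t(5,3)=1.600 V=97.509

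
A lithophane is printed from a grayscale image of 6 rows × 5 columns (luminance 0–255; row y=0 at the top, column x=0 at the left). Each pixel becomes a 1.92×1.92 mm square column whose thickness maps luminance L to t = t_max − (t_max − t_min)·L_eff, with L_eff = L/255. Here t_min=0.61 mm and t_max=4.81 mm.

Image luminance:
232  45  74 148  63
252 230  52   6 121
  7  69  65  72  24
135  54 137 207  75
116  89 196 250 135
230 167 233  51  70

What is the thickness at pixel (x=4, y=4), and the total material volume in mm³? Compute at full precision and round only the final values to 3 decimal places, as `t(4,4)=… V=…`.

span = t_max - t_min = 4.81 - 0.61 = 4.200
L(4,4) = 135, L_eff = 135/255 = 0.529412
t(4,4) = 4.81 - 4.200·0.529412 = 2.586
Σt over all 6·5 pixels = 14437/170 ≈ 84.9235294
V = pitch²·Σt = 1.92²·14437/170 = 313.062

t(4,4)=2.586 V=313.062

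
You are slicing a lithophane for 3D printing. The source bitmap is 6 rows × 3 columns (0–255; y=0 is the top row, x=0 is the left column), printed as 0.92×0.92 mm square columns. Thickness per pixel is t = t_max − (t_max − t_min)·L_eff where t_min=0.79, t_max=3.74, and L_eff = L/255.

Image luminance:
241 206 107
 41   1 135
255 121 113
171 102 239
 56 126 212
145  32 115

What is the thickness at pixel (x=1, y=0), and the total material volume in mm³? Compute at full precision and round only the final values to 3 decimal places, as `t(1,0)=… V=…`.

span = t_max - t_min = 3.74 - 0.79 = 2.950
L(1,0) = 206, L_eff = 206/255 = 0.807843
t(1,0) = 3.74 - 2.950·0.807843 = 1.357
Σt over all 6·3 pixels = 6689/170 ≈ 39.3470588
V = pitch²·Σt = 0.92²·6689/170 = 33.303

t(1,0)=1.357 V=33.303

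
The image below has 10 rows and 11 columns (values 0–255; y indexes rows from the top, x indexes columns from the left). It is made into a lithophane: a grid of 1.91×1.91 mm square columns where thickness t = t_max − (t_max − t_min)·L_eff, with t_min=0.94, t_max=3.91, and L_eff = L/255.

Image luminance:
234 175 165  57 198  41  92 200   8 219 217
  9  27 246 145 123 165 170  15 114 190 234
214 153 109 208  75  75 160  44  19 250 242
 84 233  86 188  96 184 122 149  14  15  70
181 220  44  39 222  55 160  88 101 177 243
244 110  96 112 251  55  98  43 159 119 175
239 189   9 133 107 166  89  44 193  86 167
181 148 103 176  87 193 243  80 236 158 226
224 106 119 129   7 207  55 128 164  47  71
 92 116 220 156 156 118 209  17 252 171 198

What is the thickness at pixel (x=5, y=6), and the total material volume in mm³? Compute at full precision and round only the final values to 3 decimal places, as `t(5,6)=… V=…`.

t(5,6)=1.977 V=929.961

span = t_max - t_min = 3.91 - 0.94 = 2.970
L(5,6) = 166, L_eff = 166/255 = 0.650980
t(5,6) = 3.91 - 2.970·0.650980 = 1.977
Σt over all 10·11 pixels = 2166791/8500 ≈ 254.9165882
V = pitch²·Σt = 1.91²·2166791/8500 = 929.961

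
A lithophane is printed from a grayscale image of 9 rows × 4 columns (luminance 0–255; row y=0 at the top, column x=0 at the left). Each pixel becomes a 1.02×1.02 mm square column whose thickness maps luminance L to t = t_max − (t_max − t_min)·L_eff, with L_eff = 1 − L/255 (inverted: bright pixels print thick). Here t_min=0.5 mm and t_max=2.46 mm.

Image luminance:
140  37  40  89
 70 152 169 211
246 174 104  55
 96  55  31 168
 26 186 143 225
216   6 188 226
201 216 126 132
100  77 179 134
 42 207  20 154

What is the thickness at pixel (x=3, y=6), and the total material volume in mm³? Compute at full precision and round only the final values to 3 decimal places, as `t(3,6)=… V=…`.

span = t_max - t_min = 2.46 - 0.5 = 1.960
L(3,6) = 132, L_eff = 1 - 132/255 = 0.482353 (inverted)
t(3,6) = 2.46 - 1.960·0.482353 = 1.515
Σt over all 9·4 pixels = 53.672
V = pitch²·Σt = 1.02²·53.672 = 55.840

t(3,6)=1.515 V=55.840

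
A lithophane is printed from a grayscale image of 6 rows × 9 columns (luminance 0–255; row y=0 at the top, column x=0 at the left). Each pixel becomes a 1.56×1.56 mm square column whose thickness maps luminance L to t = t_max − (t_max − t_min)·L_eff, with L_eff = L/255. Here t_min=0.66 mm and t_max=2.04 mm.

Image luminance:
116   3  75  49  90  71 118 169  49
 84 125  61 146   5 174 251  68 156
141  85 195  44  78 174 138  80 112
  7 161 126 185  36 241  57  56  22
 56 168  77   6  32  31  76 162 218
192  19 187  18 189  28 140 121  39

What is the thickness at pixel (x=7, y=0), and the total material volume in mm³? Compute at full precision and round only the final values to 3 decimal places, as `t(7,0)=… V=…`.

t(7,0)=1.125 V=195.558

span = t_max - t_min = 2.04 - 0.66 = 1.380
L(7,0) = 169, L_eff = 169/255 = 0.662745
t(7,0) = 2.04 - 1.380·0.662745 = 1.125
Σt over all 6·9 pixels = 341519/4250 ≈ 80.3574118
V = pitch²·Σt = 1.56²·341519/4250 = 195.558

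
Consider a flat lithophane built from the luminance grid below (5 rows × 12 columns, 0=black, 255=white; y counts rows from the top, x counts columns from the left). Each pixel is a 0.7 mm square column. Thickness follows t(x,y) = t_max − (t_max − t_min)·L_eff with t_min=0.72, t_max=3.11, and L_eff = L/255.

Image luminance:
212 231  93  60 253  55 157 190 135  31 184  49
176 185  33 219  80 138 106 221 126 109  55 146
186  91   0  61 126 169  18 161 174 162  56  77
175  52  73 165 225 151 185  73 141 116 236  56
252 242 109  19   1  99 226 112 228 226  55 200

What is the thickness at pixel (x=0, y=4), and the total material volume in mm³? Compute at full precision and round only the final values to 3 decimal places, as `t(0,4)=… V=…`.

span = t_max - t_min = 3.11 - 0.72 = 2.390
L(0,4) = 252, L_eff = 252/255 = 0.988235
t(0,4) = 3.11 - 2.390·0.988235 = 0.748
Σt over all 5·12 pixels = 1430081/12750 ≈ 112.1632157
V = pitch²·Σt = 0.7²·1430081/12750 = 54.960

t(0,4)=0.748 V=54.960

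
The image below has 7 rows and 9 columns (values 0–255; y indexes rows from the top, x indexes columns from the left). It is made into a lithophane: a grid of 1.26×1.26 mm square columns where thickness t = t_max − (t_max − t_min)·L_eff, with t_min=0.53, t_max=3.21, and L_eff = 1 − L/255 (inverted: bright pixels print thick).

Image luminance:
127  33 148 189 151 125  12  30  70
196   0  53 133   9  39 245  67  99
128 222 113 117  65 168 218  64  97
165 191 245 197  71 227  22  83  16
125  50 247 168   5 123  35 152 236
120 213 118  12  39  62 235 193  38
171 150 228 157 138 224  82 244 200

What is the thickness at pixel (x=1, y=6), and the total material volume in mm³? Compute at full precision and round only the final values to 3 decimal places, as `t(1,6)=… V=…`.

span = t_max - t_min = 3.21 - 0.53 = 2.680
L(1,6) = 150, L_eff = 1 - 150/255 = 0.411765 (inverted)
t(1,6) = 3.21 - 2.680·0.411765 = 2.106
Σt over all 7·9 pixels = 593729/5100 ≈ 116.4174510
V = pitch²·Σt = 1.26²·593729/5100 = 184.824

t(1,6)=2.106 V=184.824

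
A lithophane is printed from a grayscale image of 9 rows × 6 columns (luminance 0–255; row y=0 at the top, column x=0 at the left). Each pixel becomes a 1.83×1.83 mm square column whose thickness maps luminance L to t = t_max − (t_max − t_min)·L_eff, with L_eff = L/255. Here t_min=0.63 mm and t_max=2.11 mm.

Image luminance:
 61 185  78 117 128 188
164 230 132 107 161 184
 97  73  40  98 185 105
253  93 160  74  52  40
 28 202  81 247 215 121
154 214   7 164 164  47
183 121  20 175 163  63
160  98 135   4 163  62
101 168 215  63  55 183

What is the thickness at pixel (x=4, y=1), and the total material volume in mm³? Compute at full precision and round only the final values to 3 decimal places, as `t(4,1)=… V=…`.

span = t_max - t_min = 2.11 - 0.63 = 1.480
L(4,1) = 161, L_eff = 161/255 = 0.631373
t(4,1) = 2.11 - 1.480·0.631373 = 1.176
Σt over all 9·6 pixels = 950941/12750 ≈ 74.5836078
V = pitch²·Σt = 1.83²·950941/12750 = 249.773

t(4,1)=1.176 V=249.773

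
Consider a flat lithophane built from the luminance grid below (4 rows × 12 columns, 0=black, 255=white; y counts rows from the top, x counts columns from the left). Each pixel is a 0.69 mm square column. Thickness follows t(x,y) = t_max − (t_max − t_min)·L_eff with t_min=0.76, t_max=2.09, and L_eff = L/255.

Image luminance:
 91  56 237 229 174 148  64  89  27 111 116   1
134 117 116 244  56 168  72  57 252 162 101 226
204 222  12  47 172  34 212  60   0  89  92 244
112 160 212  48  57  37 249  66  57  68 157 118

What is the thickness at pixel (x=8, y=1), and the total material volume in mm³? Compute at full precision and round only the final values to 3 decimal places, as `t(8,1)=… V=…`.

span = t_max - t_min = 2.09 - 0.76 = 1.330
L(8,1) = 252, L_eff = 252/255 = 0.988235
t(8,1) = 2.09 - 1.330·0.988235 = 0.776
Σt over all 4·12 pixels = 1789819/25500 ≈ 70.1889804
V = pitch²·Σt = 0.69²·1789819/25500 = 33.417

t(8,1)=0.776 V=33.417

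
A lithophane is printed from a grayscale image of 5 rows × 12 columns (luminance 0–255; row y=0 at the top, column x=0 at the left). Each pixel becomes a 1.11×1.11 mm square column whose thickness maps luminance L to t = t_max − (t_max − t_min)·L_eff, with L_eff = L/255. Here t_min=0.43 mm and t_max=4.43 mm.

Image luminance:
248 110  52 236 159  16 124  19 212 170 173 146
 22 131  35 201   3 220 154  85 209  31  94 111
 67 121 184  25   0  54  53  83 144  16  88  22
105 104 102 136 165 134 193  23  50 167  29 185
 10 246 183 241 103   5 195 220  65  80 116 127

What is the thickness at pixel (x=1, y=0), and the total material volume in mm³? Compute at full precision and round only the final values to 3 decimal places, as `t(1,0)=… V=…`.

t(1,0)=2.705 V=196.030

span = t_max - t_min = 4.43 - 0.43 = 4.000
L(1,0) = 110, L_eff = 110/255 = 0.431373
t(1,0) = 4.43 - 4.000·0.431373 = 2.705
Σt over all 5·12 pixels = 40571/255 ≈ 159.1019608
V = pitch²·Σt = 1.11²·40571/255 = 196.030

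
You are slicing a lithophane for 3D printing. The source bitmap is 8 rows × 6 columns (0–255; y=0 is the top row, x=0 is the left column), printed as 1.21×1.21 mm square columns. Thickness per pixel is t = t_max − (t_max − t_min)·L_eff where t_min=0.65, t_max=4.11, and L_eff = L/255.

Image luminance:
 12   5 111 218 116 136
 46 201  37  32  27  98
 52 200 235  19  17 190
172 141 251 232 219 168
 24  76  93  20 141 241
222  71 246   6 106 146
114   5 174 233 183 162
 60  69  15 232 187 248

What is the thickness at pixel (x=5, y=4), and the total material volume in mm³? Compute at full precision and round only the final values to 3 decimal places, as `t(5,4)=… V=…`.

t(5,4)=0.840 V=169.464

span = t_max - t_min = 4.11 - 0.65 = 3.460
L(5,4) = 241, L_eff = 241/255 = 0.945098
t(5,4) = 4.11 - 3.460·0.945098 = 0.840
Σt over all 8·6 pixels = 491921/4250 ≈ 115.7461176
V = pitch²·Σt = 1.21²·491921/4250 = 169.464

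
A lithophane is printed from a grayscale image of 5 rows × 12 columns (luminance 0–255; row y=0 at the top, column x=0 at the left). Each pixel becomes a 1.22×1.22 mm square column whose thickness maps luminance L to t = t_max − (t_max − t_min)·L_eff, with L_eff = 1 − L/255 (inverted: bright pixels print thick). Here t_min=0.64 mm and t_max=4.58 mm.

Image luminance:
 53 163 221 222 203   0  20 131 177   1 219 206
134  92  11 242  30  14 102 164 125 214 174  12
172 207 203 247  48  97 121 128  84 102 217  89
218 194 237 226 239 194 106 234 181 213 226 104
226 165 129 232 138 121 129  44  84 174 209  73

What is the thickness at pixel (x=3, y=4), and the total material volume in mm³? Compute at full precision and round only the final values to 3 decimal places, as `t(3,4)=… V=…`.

span = t_max - t_min = 4.58 - 0.64 = 3.940
L(3,4) = 232, L_eff = 1 - 232/255 = 0.090196 (inverted)
t(3,4) = 4.58 - 3.940·0.090196 = 4.225
Σt over all 5·12 pixels = 2211577/12750 ≈ 173.4570196
V = pitch²·Σt = 1.22²·2211577/12750 = 258.173

t(3,4)=4.225 V=258.173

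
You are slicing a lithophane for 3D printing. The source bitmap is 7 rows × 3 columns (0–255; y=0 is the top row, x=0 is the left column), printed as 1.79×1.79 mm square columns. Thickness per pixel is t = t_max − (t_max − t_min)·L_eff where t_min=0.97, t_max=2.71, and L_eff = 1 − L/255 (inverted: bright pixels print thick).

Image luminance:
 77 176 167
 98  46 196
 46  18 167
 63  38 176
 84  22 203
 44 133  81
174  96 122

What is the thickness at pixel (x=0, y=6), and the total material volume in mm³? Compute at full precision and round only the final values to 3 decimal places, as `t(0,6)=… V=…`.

t(0,6)=2.157 V=113.957

span = t_max - t_min = 2.71 - 0.97 = 1.740
L(0,6) = 174, L_eff = 1 - 174/255 = 0.317647 (inverted)
t(0,6) = 2.71 - 1.740·0.317647 = 2.157
Σt over all 7·3 pixels = 35.566
V = pitch²·Σt = 1.79²·35.566 = 113.957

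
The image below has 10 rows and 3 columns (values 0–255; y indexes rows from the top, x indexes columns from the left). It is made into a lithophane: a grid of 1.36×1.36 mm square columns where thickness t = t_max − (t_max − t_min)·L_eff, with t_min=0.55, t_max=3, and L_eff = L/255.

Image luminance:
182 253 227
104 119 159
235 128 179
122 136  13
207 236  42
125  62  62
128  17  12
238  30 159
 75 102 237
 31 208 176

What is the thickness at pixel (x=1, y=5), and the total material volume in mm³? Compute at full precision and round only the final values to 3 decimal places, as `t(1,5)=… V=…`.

span = t_max - t_min = 3 - 0.55 = 2.450
L(1,5) = 62, L_eff = 62/255 = 0.243137
t(1,5) = 3 - 2.450·0.243137 = 2.404
Σt over all 10·3 pixels = 65701/1275 ≈ 51.5301961
V = pitch²·Σt = 1.36²·65701/1275 = 95.310

t(1,5)=2.404 V=95.310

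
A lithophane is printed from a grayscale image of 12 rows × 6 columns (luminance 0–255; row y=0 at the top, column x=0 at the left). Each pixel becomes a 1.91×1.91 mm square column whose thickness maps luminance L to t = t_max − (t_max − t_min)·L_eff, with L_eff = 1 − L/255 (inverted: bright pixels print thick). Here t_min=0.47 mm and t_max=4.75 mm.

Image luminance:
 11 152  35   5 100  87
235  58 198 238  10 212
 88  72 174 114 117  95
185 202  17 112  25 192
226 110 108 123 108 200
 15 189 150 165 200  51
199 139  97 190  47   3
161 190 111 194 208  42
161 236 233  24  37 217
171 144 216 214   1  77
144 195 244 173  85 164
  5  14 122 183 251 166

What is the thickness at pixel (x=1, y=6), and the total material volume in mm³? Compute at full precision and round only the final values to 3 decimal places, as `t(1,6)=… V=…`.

span = t_max - t_min = 4.75 - 0.47 = 4.280
L(1,6) = 139, L_eff = 1 - 139/255 = 0.454902 (inverted)
t(1,6) = 4.75 - 4.280·0.454902 = 2.803
Σt over all 12·6 pixels = 1225489/6375 ≈ 192.2335686
V = pitch²·Σt = 1.91²·1225489/6375 = 701.287

t(1,6)=2.803 V=701.287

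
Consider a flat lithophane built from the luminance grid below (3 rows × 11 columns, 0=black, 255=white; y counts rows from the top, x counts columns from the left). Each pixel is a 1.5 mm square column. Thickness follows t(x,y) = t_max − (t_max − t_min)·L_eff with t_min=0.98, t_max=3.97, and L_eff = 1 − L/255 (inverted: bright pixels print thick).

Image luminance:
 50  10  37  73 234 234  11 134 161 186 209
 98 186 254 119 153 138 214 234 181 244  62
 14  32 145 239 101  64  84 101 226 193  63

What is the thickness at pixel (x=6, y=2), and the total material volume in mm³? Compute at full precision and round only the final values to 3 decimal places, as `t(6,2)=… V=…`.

t(6,2)=1.965 V=191.063

span = t_max - t_min = 3.97 - 0.98 = 2.990
L(6,2) = 84, L_eff = 1 - 84/255 = 0.670588 (inverted)
t(6,2) = 3.97 - 2.990·0.670588 = 1.965
Σt over all 3·11 pixels = 1082693/12750 ≈ 84.9170980
V = pitch²·Σt = 1.5²·1082693/12750 = 191.063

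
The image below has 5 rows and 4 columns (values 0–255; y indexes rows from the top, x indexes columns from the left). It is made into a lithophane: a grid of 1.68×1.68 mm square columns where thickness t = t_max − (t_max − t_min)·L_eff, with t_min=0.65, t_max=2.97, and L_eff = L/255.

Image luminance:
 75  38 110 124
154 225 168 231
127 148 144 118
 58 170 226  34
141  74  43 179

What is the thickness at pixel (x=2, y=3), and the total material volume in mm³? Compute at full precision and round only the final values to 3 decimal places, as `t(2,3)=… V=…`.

t(2,3)=0.914 V=101.221

span = t_max - t_min = 2.97 - 0.65 = 2.320
L(2,3) = 226, L_eff = 226/255 = 0.886275
t(2,3) = 2.97 - 2.320·0.886275 = 0.914
Σt over all 5·4 pixels = 228629/6375 ≈ 35.8633725
V = pitch²·Σt = 1.68²·228629/6375 = 101.221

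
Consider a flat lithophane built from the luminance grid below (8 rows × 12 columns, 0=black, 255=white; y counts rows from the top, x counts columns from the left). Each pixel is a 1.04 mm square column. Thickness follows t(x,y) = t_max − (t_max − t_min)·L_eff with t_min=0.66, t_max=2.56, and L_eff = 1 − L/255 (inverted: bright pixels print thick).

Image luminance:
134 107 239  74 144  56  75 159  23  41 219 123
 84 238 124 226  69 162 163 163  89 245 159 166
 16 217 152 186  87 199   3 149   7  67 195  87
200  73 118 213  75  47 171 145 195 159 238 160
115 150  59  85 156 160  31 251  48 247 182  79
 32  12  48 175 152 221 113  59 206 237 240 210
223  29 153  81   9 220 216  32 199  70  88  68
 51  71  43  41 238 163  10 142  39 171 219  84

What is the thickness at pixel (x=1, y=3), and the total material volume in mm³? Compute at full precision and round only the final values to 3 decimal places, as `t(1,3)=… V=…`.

t(1,3)=1.204 V=168.212

span = t_max - t_min = 2.56 - 0.66 = 1.900
L(1,3) = 73, L_eff = 1 - 73/255 = 0.713725 (inverted)
t(1,3) = 2.56 - 1.900·0.713725 = 1.204
Σt over all 8·12 pixels = 132193/850 ≈ 155.5211765
V = pitch²·Σt = 1.04²·132193/850 = 168.212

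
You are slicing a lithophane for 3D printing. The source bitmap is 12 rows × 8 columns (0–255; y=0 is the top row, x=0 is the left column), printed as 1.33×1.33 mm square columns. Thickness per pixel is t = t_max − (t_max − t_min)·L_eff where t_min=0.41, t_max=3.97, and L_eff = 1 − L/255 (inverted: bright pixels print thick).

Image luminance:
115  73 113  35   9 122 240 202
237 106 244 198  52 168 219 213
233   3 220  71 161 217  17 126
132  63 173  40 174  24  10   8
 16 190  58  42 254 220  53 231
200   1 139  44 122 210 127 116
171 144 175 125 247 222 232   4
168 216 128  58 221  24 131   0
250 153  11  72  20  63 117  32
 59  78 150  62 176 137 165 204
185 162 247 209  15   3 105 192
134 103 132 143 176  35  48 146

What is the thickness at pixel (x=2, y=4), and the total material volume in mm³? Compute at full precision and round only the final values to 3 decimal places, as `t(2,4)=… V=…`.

span = t_max - t_min = 3.97 - 0.41 = 3.560
L(2,4) = 58, L_eff = 1 - 58/255 = 0.772549 (inverted)
t(2,4) = 3.97 - 3.560·0.772549 = 1.220
Σt over all 12·8 pixels = 1327019/6375 ≈ 208.1598431
V = pitch²·Σt = 1.33²·1327019/6375 = 368.214

t(2,4)=1.220 V=368.214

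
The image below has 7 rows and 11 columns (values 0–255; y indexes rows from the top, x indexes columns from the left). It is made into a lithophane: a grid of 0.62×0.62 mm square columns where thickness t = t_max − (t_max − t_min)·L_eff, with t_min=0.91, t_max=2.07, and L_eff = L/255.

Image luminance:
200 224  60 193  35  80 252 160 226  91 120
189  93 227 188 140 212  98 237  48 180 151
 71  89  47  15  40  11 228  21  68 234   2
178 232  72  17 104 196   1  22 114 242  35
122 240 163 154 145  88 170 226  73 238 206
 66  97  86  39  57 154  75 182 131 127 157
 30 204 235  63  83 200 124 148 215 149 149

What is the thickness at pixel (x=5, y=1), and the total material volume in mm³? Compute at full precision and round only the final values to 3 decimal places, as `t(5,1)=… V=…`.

span = t_max - t_min = 2.07 - 0.91 = 1.160
L(5,1) = 212, L_eff = 212/255 = 0.831373
t(5,1) = 2.07 - 1.160·0.831373 = 1.106
Σt over all 7·11 pixels = 2899921/25500 ≈ 113.7223922
V = pitch²·Σt = 0.62²·2899921/25500 = 43.715

t(5,1)=1.106 V=43.715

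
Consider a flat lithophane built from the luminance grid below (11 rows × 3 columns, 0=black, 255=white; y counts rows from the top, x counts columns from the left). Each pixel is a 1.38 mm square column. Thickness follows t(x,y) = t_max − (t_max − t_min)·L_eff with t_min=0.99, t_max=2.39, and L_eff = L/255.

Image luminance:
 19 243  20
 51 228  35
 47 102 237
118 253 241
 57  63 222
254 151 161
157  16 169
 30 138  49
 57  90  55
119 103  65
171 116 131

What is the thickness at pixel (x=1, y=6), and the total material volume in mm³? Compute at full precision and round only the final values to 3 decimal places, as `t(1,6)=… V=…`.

span = t_max - t_min = 2.39 - 0.99 = 1.400
L(1,6) = 16, L_eff = 16/255 = 0.062745
t(1,6) = 2.39 - 1.400·0.062745 = 2.302
Σt over all 11·3 pixels = 291133/5100 ≈ 57.0849020
V = pitch²·Σt = 1.38²·291133/5100 = 108.712

t(1,6)=2.302 V=108.712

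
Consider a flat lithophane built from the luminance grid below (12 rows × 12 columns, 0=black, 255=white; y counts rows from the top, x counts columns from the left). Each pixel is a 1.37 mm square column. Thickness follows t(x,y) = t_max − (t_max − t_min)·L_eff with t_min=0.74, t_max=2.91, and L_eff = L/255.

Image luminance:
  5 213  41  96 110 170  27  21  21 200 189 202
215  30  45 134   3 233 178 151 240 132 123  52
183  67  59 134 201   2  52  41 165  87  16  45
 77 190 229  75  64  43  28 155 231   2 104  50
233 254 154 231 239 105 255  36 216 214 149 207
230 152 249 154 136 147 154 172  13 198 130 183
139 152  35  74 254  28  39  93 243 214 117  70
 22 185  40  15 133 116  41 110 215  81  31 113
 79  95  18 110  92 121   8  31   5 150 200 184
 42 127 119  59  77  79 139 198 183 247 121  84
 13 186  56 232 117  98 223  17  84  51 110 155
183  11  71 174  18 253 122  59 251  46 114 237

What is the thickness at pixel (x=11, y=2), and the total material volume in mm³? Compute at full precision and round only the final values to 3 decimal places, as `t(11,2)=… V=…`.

t(11,2)=2.527 V=509.365

span = t_max - t_min = 2.91 - 0.74 = 2.170
L(11,2) = 45, L_eff = 45/255 = 0.176471
t(11,2) = 2.91 - 2.170·0.176471 = 2.527
Σt over all 12·12 pixels = 6920353/25500 ≈ 271.3863922
V = pitch²·Σt = 1.37²·6920353/25500 = 509.365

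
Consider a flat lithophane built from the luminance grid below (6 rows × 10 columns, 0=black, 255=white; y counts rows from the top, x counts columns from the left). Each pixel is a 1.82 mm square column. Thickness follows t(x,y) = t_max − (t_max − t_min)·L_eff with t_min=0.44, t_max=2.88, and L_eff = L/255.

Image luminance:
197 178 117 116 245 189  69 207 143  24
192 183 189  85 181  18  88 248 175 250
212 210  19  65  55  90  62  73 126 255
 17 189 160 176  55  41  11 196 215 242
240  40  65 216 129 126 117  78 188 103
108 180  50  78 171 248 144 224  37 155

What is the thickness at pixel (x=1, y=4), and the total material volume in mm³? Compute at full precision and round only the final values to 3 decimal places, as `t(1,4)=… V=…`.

span = t_max - t_min = 2.88 - 0.44 = 2.440
L(1,4) = 40, L_eff = 40/255 = 0.156863
t(1,4) = 2.88 - 2.440·0.156863 = 2.497
Σt over all 6·10 pixels = 119548/1275 ≈ 93.7631373
V = pitch²·Σt = 1.82²·119548/1275 = 310.581

t(1,4)=2.497 V=310.581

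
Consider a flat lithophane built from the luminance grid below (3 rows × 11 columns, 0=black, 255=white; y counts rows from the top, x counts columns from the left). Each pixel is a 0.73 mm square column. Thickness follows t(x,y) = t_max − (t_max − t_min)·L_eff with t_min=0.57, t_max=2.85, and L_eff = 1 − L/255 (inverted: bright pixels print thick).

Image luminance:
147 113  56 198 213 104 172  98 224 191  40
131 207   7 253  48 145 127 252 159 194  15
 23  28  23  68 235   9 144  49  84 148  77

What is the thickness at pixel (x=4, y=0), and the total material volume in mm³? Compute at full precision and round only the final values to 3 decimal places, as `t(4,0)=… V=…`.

t(4,0)=2.474 V=28.997

span = t_max - t_min = 2.85 - 0.57 = 2.280
L(4,0) = 213, L_eff = 1 - 213/255 = 0.164706 (inverted)
t(4,0) = 2.85 - 2.280·0.164706 = 2.474
Σt over all 3·11 pixels = 462517/8500 ≈ 54.4137647
V = pitch²·Σt = 0.73²·462517/8500 = 28.997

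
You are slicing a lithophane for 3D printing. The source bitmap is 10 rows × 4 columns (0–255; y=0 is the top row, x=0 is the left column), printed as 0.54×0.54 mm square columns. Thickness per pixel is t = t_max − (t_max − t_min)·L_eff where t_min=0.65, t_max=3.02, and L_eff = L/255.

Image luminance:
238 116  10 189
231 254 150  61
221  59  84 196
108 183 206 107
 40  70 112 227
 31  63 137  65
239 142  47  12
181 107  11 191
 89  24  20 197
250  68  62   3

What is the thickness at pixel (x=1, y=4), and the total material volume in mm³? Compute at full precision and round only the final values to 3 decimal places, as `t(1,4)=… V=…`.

span = t_max - t_min = 3.02 - 0.65 = 2.370
L(1,4) = 70, L_eff = 70/255 = 0.274510
t(1,4) = 3.02 - 2.370·0.274510 = 2.369
Σt over all 10·4 pixels = 647521/8500 ≈ 76.1789412
V = pitch²·Σt = 0.54²·647521/8500 = 22.214

t(1,4)=2.369 V=22.214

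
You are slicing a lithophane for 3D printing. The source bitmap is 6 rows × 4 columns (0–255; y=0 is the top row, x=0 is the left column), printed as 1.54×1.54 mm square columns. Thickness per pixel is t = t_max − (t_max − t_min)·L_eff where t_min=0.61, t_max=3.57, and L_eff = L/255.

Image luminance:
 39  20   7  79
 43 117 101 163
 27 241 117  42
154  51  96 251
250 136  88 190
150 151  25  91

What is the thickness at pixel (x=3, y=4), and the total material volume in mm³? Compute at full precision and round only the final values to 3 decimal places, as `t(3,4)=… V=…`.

span = t_max - t_min = 3.57 - 0.61 = 2.960
L(3,4) = 190, L_eff = 190/255 = 0.745098
t(3,4) = 3.57 - 2.960·0.745098 = 1.365
Σt over all 6·4 pixels = 351664/6375 ≈ 55.1629804
V = pitch²·Σt = 1.54²·351664/6375 = 130.825

t(3,4)=1.365 V=130.825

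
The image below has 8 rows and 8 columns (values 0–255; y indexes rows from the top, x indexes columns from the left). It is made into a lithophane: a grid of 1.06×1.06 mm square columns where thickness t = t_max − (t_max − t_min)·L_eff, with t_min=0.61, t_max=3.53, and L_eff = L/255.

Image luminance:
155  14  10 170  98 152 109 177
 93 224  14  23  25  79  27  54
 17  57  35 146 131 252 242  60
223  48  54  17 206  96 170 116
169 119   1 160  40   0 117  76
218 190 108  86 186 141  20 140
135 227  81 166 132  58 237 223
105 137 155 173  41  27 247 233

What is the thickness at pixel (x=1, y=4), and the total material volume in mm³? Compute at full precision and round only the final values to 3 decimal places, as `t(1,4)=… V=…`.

span = t_max - t_min = 3.53 - 0.61 = 2.920
L(1,4) = 119, L_eff = 119/255 = 0.466667
t(1,4) = 3.53 - 2.920·0.466667 = 2.167
Σt over all 8·8 pixels = 896974/6375 ≈ 140.7018039
V = pitch²·Σt = 1.06²·896974/6375 = 158.093

t(1,4)=2.167 V=158.093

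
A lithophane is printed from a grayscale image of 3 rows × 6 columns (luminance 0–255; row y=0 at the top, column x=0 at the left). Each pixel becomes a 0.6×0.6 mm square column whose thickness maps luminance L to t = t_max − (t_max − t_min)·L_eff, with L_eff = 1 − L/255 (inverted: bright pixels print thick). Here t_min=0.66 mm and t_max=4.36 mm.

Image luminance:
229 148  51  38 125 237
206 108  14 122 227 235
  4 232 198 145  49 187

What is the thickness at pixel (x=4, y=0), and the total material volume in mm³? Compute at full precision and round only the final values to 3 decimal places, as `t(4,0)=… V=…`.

span = t_max - t_min = 4.36 - 0.66 = 3.700
L(4,0) = 125, L_eff = 1 - 125/255 = 0.509804 (inverted)
t(4,0) = 4.36 - 3.700·0.509804 = 2.474
Σt over all 3·6 pixels = 124829/2550 ≈ 48.9525490
V = pitch²·Σt = 0.6²·124829/2550 = 17.623

t(4,0)=2.474 V=17.623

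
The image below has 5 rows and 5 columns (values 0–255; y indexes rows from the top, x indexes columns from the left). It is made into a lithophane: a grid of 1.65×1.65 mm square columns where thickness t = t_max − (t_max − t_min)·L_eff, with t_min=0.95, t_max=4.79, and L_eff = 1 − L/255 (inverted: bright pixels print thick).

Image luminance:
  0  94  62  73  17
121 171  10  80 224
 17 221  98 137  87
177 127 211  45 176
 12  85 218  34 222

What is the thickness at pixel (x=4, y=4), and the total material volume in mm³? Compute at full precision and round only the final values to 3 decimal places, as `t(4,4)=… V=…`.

t(4,4)=4.293 V=176.132

span = t_max - t_min = 4.79 - 0.95 = 3.840
L(4,4) = 222, L_eff = 1 - 222/255 = 0.129412 (inverted)
t(4,4) = 4.79 - 3.840·0.129412 = 4.293
Σt over all 5·5 pixels = 549907/8500 ≈ 64.6949412
V = pitch²·Σt = 1.65²·549907/8500 = 176.132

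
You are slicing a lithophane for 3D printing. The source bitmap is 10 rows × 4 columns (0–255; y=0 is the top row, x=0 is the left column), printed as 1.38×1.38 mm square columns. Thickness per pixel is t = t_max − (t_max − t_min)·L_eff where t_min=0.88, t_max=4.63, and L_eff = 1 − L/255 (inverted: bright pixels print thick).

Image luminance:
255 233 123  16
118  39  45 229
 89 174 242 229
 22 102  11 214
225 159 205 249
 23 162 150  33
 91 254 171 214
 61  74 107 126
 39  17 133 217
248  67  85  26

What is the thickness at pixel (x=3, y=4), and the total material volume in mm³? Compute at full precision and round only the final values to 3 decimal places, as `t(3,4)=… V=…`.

span = t_max - t_min = 4.63 - 0.88 = 3.750
L(3,4) = 249, L_eff = 1 - 249/255 = 0.023529 (inverted)
t(3,4) = 4.63 - 3.750·0.023529 = 4.542
Σt over all 10·4 pixels = 38353/340 ≈ 112.8029412
V = pitch²·Σt = 1.38²·38353/340 = 214.822

t(3,4)=4.542 V=214.822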